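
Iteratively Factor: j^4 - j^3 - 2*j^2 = (j)*(j^3 - j^2 - 2*j) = j*(j - 2)*(j^2 + j) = j*(j - 2)*(j + 1)*(j)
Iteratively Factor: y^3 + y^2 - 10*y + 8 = (y + 4)*(y^2 - 3*y + 2) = (y - 2)*(y + 4)*(y - 1)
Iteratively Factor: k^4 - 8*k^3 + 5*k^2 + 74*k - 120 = (k - 2)*(k^3 - 6*k^2 - 7*k + 60) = (k - 2)*(k + 3)*(k^2 - 9*k + 20) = (k - 4)*(k - 2)*(k + 3)*(k - 5)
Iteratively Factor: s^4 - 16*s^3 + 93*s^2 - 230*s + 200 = (s - 5)*(s^3 - 11*s^2 + 38*s - 40) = (s - 5)^2*(s^2 - 6*s + 8) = (s - 5)^2*(s - 4)*(s - 2)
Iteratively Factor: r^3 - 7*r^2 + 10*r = (r - 5)*(r^2 - 2*r) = r*(r - 5)*(r - 2)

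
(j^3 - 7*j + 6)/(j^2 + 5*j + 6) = (j^2 - 3*j + 2)/(j + 2)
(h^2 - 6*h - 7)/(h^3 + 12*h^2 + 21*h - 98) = (h^2 - 6*h - 7)/(h^3 + 12*h^2 + 21*h - 98)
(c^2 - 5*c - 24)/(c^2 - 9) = (c - 8)/(c - 3)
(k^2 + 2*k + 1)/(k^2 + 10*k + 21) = (k^2 + 2*k + 1)/(k^2 + 10*k + 21)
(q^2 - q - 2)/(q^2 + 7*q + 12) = (q^2 - q - 2)/(q^2 + 7*q + 12)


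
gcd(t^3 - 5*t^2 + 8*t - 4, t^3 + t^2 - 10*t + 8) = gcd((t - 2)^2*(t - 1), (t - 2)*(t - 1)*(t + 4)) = t^2 - 3*t + 2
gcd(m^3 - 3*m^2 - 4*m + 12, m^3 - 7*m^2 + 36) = m^2 - m - 6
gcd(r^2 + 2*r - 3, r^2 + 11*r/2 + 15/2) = r + 3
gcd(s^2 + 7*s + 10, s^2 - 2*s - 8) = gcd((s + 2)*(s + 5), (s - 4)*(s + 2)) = s + 2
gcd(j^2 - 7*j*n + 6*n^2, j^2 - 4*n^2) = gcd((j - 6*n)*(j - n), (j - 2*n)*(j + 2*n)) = 1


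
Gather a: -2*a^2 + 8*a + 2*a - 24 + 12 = -2*a^2 + 10*a - 12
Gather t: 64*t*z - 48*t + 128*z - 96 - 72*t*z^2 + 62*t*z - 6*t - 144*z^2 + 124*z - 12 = t*(-72*z^2 + 126*z - 54) - 144*z^2 + 252*z - 108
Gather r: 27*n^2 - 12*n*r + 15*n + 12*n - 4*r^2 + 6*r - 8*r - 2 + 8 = 27*n^2 + 27*n - 4*r^2 + r*(-12*n - 2) + 6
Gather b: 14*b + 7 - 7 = 14*b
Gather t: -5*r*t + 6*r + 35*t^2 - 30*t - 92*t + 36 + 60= 6*r + 35*t^2 + t*(-5*r - 122) + 96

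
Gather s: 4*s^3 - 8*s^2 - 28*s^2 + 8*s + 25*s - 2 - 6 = 4*s^3 - 36*s^2 + 33*s - 8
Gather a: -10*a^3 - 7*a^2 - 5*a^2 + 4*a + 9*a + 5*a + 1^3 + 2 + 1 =-10*a^3 - 12*a^2 + 18*a + 4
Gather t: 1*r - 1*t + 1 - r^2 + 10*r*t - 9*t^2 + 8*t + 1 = -r^2 + r - 9*t^2 + t*(10*r + 7) + 2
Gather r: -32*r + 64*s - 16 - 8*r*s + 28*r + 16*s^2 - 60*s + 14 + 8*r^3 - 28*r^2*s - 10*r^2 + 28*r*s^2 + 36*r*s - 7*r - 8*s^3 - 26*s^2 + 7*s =8*r^3 + r^2*(-28*s - 10) + r*(28*s^2 + 28*s - 11) - 8*s^3 - 10*s^2 + 11*s - 2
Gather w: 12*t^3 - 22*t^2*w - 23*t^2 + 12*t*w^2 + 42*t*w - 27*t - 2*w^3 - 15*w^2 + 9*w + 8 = 12*t^3 - 23*t^2 - 27*t - 2*w^3 + w^2*(12*t - 15) + w*(-22*t^2 + 42*t + 9) + 8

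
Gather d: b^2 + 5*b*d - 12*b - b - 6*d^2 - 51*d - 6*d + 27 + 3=b^2 - 13*b - 6*d^2 + d*(5*b - 57) + 30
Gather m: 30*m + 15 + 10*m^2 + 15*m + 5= 10*m^2 + 45*m + 20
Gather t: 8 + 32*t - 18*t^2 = -18*t^2 + 32*t + 8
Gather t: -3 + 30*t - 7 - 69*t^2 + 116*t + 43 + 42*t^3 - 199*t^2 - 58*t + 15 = 42*t^3 - 268*t^2 + 88*t + 48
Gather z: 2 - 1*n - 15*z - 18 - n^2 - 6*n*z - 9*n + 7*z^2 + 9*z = -n^2 - 10*n + 7*z^2 + z*(-6*n - 6) - 16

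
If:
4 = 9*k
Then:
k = 4/9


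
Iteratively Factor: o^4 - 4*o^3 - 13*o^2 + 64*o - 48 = (o + 4)*(o^3 - 8*o^2 + 19*o - 12) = (o - 1)*(o + 4)*(o^2 - 7*o + 12) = (o - 4)*(o - 1)*(o + 4)*(o - 3)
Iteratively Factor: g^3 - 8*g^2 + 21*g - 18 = (g - 2)*(g^2 - 6*g + 9) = (g - 3)*(g - 2)*(g - 3)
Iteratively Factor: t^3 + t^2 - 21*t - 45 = (t - 5)*(t^2 + 6*t + 9) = (t - 5)*(t + 3)*(t + 3)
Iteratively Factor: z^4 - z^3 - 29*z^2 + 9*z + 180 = (z - 3)*(z^3 + 2*z^2 - 23*z - 60) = (z - 3)*(z + 3)*(z^2 - z - 20) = (z - 5)*(z - 3)*(z + 3)*(z + 4)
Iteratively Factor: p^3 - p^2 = (p)*(p^2 - p) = p*(p - 1)*(p)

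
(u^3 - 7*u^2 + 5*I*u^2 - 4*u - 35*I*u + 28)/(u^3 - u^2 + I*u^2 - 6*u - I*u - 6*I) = (u^2 + u*(-7 + 4*I) - 28*I)/(u^2 - u - 6)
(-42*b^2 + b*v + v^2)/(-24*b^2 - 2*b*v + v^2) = (7*b + v)/(4*b + v)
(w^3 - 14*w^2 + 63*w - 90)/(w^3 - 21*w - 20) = (w^2 - 9*w + 18)/(w^2 + 5*w + 4)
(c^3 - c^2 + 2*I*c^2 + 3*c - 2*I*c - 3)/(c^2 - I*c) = c - 1 + 3*I - 3*I/c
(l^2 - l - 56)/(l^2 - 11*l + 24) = (l + 7)/(l - 3)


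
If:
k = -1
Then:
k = -1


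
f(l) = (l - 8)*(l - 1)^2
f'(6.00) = 5.00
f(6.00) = -50.00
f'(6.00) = 5.00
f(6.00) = -50.00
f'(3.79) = -15.71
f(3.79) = -32.77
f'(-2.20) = 75.52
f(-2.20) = -104.45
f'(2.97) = -15.94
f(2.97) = -19.52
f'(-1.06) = 41.57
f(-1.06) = -38.45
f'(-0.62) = 30.55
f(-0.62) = -22.62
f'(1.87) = -9.91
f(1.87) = -4.64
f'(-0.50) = 27.75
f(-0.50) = -19.12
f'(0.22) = 12.75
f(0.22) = -4.73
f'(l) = (l - 8)*(2*l - 2) + (l - 1)^2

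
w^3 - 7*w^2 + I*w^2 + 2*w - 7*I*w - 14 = (w - 7)*(w - I)*(w + 2*I)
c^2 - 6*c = c*(c - 6)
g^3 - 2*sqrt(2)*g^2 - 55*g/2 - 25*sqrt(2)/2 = (g - 5*sqrt(2))*(g + sqrt(2)/2)*(g + 5*sqrt(2)/2)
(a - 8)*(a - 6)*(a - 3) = a^3 - 17*a^2 + 90*a - 144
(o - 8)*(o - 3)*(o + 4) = o^3 - 7*o^2 - 20*o + 96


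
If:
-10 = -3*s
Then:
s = 10/3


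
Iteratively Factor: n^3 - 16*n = (n - 4)*(n^2 + 4*n) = (n - 4)*(n + 4)*(n)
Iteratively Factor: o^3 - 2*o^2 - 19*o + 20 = (o - 1)*(o^2 - o - 20) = (o - 5)*(o - 1)*(o + 4)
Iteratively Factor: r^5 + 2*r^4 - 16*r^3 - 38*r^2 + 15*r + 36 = (r + 3)*(r^4 - r^3 - 13*r^2 + r + 12) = (r + 3)^2*(r^3 - 4*r^2 - r + 4) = (r - 1)*(r + 3)^2*(r^2 - 3*r - 4) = (r - 4)*(r - 1)*(r + 3)^2*(r + 1)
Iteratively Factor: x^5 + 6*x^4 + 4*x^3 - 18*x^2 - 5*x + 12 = (x + 1)*(x^4 + 5*x^3 - x^2 - 17*x + 12) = (x - 1)*(x + 1)*(x^3 + 6*x^2 + 5*x - 12) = (x - 1)*(x + 1)*(x + 4)*(x^2 + 2*x - 3) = (x - 1)^2*(x + 1)*(x + 4)*(x + 3)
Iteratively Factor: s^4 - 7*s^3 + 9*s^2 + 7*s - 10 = (s - 2)*(s^3 - 5*s^2 - s + 5) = (s - 5)*(s - 2)*(s^2 - 1) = (s - 5)*(s - 2)*(s - 1)*(s + 1)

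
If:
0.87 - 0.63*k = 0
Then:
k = 1.38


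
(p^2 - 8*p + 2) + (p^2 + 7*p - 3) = 2*p^2 - p - 1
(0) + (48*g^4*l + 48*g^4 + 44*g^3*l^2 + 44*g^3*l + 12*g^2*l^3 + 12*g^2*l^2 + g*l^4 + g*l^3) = 48*g^4*l + 48*g^4 + 44*g^3*l^2 + 44*g^3*l + 12*g^2*l^3 + 12*g^2*l^2 + g*l^4 + g*l^3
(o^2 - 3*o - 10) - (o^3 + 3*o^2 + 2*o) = -o^3 - 2*o^2 - 5*o - 10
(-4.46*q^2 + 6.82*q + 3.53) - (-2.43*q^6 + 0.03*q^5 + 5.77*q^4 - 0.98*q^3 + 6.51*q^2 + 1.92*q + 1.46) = 2.43*q^6 - 0.03*q^5 - 5.77*q^4 + 0.98*q^3 - 10.97*q^2 + 4.9*q + 2.07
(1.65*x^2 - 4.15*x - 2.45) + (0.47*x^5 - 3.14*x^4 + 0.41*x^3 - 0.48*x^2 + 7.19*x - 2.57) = 0.47*x^5 - 3.14*x^4 + 0.41*x^3 + 1.17*x^2 + 3.04*x - 5.02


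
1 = 1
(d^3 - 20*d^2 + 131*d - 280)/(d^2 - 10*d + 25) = (d^2 - 15*d + 56)/(d - 5)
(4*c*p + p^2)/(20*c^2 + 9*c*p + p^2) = p/(5*c + p)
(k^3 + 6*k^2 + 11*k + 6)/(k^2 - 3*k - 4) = (k^2 + 5*k + 6)/(k - 4)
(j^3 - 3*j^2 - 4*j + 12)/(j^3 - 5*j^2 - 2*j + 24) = (j - 2)/(j - 4)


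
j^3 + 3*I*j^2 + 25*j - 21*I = (j - 3*I)*(j - I)*(j + 7*I)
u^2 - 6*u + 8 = (u - 4)*(u - 2)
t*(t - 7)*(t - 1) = t^3 - 8*t^2 + 7*t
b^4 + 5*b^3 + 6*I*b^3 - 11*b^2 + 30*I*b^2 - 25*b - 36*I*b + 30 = (b + 6)*(b + 5*I)*(-I*b + 1)*(I*b - I)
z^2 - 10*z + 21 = (z - 7)*(z - 3)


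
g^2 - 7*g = g*(g - 7)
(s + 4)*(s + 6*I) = s^2 + 4*s + 6*I*s + 24*I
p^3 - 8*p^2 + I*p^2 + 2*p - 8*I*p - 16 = (p - 8)*(p - I)*(p + 2*I)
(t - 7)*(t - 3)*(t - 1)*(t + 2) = t^4 - 9*t^3 + 9*t^2 + 41*t - 42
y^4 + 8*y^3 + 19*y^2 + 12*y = y*(y + 1)*(y + 3)*(y + 4)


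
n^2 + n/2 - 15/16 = (n - 3/4)*(n + 5/4)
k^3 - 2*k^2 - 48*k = k*(k - 8)*(k + 6)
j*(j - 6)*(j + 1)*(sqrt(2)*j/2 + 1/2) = sqrt(2)*j^4/2 - 5*sqrt(2)*j^3/2 + j^3/2 - 3*sqrt(2)*j^2 - 5*j^2/2 - 3*j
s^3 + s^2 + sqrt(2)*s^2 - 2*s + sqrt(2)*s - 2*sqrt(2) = (s - 1)*(s + 2)*(s + sqrt(2))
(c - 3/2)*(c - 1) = c^2 - 5*c/2 + 3/2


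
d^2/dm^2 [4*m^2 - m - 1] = 8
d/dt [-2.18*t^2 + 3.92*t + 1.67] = 3.92 - 4.36*t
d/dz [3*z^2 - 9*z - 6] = 6*z - 9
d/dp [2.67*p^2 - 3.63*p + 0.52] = 5.34*p - 3.63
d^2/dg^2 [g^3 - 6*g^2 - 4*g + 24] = 6*g - 12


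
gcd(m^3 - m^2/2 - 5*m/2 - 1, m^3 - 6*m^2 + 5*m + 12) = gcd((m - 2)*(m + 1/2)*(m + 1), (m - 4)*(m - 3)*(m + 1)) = m + 1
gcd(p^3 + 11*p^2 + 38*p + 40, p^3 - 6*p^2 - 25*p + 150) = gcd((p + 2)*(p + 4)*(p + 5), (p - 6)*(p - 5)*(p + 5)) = p + 5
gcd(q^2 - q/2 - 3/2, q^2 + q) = q + 1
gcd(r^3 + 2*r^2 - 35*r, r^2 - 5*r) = r^2 - 5*r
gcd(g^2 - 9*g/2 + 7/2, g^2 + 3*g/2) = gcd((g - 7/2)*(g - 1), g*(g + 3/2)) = 1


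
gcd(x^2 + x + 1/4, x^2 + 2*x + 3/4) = x + 1/2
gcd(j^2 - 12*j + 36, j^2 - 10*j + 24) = j - 6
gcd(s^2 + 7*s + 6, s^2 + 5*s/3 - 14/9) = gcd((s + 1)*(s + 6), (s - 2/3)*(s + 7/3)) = 1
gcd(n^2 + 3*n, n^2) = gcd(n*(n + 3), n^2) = n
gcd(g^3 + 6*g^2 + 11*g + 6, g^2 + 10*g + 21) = g + 3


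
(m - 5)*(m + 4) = m^2 - m - 20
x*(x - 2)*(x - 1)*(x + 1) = x^4 - 2*x^3 - x^2 + 2*x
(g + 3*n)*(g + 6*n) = g^2 + 9*g*n + 18*n^2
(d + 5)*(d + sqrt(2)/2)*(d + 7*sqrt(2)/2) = d^3 + 5*d^2 + 4*sqrt(2)*d^2 + 7*d/2 + 20*sqrt(2)*d + 35/2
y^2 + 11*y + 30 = (y + 5)*(y + 6)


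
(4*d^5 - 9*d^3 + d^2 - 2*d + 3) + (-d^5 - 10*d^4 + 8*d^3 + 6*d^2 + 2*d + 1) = 3*d^5 - 10*d^4 - d^3 + 7*d^2 + 4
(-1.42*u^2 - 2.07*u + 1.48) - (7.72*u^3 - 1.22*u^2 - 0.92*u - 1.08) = -7.72*u^3 - 0.2*u^2 - 1.15*u + 2.56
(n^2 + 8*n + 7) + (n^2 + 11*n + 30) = 2*n^2 + 19*n + 37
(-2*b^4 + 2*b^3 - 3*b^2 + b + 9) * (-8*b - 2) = 16*b^5 - 12*b^4 + 20*b^3 - 2*b^2 - 74*b - 18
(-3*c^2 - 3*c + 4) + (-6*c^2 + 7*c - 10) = -9*c^2 + 4*c - 6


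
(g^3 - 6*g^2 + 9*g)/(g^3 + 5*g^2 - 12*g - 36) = g*(g - 3)/(g^2 + 8*g + 12)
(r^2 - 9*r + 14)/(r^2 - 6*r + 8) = (r - 7)/(r - 4)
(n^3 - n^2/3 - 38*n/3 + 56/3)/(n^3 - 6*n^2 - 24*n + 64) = (n - 7/3)/(n - 8)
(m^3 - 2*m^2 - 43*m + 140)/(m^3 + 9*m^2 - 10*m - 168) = (m - 5)/(m + 6)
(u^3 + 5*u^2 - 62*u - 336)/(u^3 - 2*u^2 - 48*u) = (u + 7)/u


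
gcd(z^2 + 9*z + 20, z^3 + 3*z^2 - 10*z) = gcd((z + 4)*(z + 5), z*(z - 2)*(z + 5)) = z + 5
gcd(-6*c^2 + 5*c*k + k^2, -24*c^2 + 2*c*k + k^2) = 6*c + k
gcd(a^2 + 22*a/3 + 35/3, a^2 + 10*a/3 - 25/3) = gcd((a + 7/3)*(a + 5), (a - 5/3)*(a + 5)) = a + 5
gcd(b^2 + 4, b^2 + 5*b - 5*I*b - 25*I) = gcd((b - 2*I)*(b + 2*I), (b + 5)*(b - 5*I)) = 1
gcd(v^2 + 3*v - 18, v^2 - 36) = v + 6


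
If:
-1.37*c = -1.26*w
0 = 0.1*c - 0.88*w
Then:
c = 0.00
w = 0.00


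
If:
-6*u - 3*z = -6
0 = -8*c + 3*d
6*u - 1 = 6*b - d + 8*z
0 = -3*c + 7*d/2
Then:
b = 5/6 - 11*z/6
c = 0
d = 0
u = 1 - z/2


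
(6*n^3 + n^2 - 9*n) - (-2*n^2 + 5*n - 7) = 6*n^3 + 3*n^2 - 14*n + 7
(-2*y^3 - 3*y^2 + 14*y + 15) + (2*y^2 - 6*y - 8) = -2*y^3 - y^2 + 8*y + 7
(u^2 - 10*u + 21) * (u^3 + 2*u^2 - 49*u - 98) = u^5 - 8*u^4 - 48*u^3 + 434*u^2 - 49*u - 2058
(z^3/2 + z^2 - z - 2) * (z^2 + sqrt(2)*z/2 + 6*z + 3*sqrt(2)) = z^5/2 + sqrt(2)*z^4/4 + 4*z^4 + 2*sqrt(2)*z^3 + 5*z^3 - 8*z^2 + 5*sqrt(2)*z^2/2 - 12*z - 4*sqrt(2)*z - 6*sqrt(2)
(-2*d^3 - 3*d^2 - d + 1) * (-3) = 6*d^3 + 9*d^2 + 3*d - 3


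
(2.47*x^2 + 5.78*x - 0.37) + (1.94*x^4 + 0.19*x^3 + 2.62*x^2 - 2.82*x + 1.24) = 1.94*x^4 + 0.19*x^3 + 5.09*x^2 + 2.96*x + 0.87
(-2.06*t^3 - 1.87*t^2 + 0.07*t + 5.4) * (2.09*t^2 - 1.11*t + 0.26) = -4.3054*t^5 - 1.6217*t^4 + 1.6864*t^3 + 10.7221*t^2 - 5.9758*t + 1.404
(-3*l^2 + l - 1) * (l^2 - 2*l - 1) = -3*l^4 + 7*l^3 + l + 1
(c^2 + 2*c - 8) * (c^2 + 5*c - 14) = c^4 + 7*c^3 - 12*c^2 - 68*c + 112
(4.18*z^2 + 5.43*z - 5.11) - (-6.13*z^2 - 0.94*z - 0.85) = 10.31*z^2 + 6.37*z - 4.26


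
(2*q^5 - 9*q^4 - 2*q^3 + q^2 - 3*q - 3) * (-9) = -18*q^5 + 81*q^4 + 18*q^3 - 9*q^2 + 27*q + 27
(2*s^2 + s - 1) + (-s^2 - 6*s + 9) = s^2 - 5*s + 8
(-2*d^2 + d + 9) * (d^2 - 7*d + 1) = -2*d^4 + 15*d^3 - 62*d + 9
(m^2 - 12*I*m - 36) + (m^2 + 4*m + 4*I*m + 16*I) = 2*m^2 + 4*m - 8*I*m - 36 + 16*I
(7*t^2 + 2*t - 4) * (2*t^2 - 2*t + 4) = 14*t^4 - 10*t^3 + 16*t^2 + 16*t - 16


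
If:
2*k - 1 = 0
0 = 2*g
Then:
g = 0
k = 1/2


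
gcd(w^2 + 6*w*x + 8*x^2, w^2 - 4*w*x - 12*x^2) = w + 2*x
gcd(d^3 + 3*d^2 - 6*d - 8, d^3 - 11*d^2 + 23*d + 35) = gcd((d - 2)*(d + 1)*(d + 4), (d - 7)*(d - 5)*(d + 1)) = d + 1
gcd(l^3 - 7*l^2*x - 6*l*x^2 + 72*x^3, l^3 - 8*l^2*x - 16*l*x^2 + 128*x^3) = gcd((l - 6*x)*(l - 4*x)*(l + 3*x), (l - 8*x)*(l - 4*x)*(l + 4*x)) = -l + 4*x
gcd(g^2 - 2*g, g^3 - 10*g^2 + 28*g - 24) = g - 2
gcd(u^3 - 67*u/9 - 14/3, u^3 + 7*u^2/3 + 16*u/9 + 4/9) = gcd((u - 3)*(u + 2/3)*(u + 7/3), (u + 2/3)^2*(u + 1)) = u + 2/3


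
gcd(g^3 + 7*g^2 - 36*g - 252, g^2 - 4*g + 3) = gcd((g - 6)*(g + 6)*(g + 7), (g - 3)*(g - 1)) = 1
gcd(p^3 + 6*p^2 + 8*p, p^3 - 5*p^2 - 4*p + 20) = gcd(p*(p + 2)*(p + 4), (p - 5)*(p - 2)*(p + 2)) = p + 2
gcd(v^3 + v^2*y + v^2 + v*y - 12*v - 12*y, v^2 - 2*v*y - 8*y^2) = 1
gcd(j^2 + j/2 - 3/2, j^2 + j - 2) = j - 1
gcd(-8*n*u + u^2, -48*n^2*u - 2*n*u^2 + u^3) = -8*n*u + u^2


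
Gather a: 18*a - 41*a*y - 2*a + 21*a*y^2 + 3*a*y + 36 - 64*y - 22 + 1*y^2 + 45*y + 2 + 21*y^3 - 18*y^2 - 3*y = a*(21*y^2 - 38*y + 16) + 21*y^3 - 17*y^2 - 22*y + 16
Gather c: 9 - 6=3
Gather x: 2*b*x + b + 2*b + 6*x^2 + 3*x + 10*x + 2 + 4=3*b + 6*x^2 + x*(2*b + 13) + 6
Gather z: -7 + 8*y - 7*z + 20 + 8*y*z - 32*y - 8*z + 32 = -24*y + z*(8*y - 15) + 45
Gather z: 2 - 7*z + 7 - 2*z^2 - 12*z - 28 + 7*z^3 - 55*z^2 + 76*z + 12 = 7*z^3 - 57*z^2 + 57*z - 7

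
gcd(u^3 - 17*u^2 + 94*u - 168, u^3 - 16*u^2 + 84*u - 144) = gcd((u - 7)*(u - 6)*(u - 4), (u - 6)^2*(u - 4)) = u^2 - 10*u + 24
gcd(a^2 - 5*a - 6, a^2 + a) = a + 1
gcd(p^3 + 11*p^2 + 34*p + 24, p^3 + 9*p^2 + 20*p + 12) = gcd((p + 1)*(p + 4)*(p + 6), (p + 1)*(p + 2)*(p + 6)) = p^2 + 7*p + 6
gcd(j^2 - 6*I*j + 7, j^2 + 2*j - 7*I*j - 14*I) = j - 7*I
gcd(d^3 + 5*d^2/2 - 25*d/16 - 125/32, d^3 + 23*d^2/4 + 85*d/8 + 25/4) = d^2 + 15*d/4 + 25/8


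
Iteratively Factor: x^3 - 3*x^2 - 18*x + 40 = (x + 4)*(x^2 - 7*x + 10) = (x - 5)*(x + 4)*(x - 2)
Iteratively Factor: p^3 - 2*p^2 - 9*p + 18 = (p - 2)*(p^2 - 9) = (p - 2)*(p + 3)*(p - 3)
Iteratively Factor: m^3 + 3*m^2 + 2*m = (m + 1)*(m^2 + 2*m) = (m + 1)*(m + 2)*(m)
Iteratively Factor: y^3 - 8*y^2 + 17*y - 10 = (y - 5)*(y^2 - 3*y + 2) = (y - 5)*(y - 1)*(y - 2)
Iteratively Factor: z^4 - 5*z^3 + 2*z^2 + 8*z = (z - 4)*(z^3 - z^2 - 2*z) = z*(z - 4)*(z^2 - z - 2) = z*(z - 4)*(z - 2)*(z + 1)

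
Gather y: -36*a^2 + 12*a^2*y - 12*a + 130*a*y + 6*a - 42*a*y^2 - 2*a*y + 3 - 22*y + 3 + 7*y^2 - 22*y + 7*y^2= -36*a^2 - 6*a + y^2*(14 - 42*a) + y*(12*a^2 + 128*a - 44) + 6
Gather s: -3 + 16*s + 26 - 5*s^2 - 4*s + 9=-5*s^2 + 12*s + 32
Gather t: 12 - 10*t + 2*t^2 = 2*t^2 - 10*t + 12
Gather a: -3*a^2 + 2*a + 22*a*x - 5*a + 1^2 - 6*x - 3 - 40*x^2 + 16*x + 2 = -3*a^2 + a*(22*x - 3) - 40*x^2 + 10*x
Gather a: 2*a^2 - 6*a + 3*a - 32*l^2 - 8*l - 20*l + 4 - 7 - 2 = 2*a^2 - 3*a - 32*l^2 - 28*l - 5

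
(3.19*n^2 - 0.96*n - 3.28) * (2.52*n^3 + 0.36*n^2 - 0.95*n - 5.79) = 8.0388*n^5 - 1.2708*n^4 - 11.6417*n^3 - 18.7389*n^2 + 8.6744*n + 18.9912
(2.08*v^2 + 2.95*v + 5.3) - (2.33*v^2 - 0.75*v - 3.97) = -0.25*v^2 + 3.7*v + 9.27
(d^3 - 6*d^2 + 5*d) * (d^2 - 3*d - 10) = d^5 - 9*d^4 + 13*d^3 + 45*d^2 - 50*d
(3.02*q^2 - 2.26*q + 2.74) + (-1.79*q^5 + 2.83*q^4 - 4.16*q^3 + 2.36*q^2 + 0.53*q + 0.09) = -1.79*q^5 + 2.83*q^4 - 4.16*q^3 + 5.38*q^2 - 1.73*q + 2.83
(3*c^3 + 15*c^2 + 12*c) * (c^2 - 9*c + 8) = 3*c^5 - 12*c^4 - 99*c^3 + 12*c^2 + 96*c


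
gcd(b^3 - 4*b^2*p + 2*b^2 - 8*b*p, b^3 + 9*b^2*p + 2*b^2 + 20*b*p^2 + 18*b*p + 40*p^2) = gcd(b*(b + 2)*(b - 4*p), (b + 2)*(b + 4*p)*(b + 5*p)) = b + 2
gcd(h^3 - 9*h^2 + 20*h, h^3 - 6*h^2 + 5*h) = h^2 - 5*h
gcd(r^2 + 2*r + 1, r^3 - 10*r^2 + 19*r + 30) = r + 1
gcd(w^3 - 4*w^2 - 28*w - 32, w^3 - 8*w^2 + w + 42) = w + 2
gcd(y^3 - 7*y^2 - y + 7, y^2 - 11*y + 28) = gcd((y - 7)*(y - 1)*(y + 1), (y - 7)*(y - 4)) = y - 7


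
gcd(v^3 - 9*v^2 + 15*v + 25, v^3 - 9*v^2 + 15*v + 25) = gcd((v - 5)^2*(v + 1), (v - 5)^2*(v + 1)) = v^3 - 9*v^2 + 15*v + 25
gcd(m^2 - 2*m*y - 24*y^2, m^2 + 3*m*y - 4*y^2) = m + 4*y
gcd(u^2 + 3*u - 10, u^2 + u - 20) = u + 5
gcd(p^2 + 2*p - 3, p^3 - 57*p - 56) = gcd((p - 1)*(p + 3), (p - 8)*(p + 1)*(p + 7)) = 1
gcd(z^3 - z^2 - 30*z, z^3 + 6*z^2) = z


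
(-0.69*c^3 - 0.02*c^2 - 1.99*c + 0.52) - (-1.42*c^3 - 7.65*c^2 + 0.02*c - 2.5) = 0.73*c^3 + 7.63*c^2 - 2.01*c + 3.02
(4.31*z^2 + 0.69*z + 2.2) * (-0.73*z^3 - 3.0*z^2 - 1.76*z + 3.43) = -3.1463*z^5 - 13.4337*z^4 - 11.2616*z^3 + 6.9689*z^2 - 1.5053*z + 7.546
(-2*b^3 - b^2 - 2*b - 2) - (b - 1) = -2*b^3 - b^2 - 3*b - 1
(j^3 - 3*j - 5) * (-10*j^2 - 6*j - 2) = -10*j^5 - 6*j^4 + 28*j^3 + 68*j^2 + 36*j + 10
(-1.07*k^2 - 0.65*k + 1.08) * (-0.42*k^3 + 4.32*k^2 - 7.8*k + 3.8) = 0.4494*k^5 - 4.3494*k^4 + 5.0844*k^3 + 5.6696*k^2 - 10.894*k + 4.104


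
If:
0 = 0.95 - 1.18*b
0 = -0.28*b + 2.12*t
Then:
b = 0.81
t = 0.11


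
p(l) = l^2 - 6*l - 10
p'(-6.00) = -18.00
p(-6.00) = 62.00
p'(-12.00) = -30.00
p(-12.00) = 206.00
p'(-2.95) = -11.90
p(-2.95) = 16.40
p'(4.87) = 3.74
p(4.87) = -15.50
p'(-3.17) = -12.34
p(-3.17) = 19.07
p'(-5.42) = -16.84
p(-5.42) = 51.90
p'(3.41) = 0.82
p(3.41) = -18.83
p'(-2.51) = -11.02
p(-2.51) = 11.36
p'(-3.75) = -13.50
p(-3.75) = 26.56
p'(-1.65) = -9.30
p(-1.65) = 2.62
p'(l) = 2*l - 6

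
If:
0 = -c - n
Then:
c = -n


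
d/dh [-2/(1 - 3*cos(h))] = 6*sin(h)/(3*cos(h) - 1)^2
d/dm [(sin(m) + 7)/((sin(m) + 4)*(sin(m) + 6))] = (-14*sin(m) + cos(m)^2 - 47)*cos(m)/((sin(m) + 4)^2*(sin(m) + 6)^2)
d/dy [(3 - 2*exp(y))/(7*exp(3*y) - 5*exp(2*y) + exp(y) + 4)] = ((2*exp(y) - 3)*(21*exp(2*y) - 10*exp(y) + 1) - 14*exp(3*y) + 10*exp(2*y) - 2*exp(y) - 8)*exp(y)/(7*exp(3*y) - 5*exp(2*y) + exp(y) + 4)^2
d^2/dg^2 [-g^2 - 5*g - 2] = -2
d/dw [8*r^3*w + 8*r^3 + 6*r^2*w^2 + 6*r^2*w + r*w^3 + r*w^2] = r*(8*r^2 + 12*r*w + 6*r + 3*w^2 + 2*w)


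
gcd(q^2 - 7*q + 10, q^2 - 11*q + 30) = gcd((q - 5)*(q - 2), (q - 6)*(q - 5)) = q - 5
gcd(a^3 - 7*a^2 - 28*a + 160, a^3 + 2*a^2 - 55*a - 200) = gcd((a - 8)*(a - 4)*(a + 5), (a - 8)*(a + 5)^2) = a^2 - 3*a - 40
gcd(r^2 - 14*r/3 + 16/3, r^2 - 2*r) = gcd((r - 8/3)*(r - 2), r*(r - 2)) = r - 2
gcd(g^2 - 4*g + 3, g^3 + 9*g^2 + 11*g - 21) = g - 1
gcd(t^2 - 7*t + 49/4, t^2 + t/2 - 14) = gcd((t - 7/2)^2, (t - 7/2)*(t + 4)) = t - 7/2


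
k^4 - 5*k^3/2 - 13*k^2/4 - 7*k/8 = k*(k - 7/2)*(k + 1/2)^2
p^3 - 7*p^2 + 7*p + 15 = (p - 5)*(p - 3)*(p + 1)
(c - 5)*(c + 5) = c^2 - 25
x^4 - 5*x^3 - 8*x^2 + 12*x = x*(x - 6)*(x - 1)*(x + 2)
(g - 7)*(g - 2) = g^2 - 9*g + 14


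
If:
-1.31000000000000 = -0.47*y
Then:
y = 2.79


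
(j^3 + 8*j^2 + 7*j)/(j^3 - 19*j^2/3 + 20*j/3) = 3*(j^2 + 8*j + 7)/(3*j^2 - 19*j + 20)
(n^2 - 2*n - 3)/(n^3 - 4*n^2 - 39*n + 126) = (n + 1)/(n^2 - n - 42)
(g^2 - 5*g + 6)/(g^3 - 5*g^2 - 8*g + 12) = (g^2 - 5*g + 6)/(g^3 - 5*g^2 - 8*g + 12)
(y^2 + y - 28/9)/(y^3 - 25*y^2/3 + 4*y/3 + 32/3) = (y + 7/3)/(y^2 - 7*y - 8)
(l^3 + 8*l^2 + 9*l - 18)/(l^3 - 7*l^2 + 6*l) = (l^2 + 9*l + 18)/(l*(l - 6))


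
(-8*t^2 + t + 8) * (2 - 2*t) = 16*t^3 - 18*t^2 - 14*t + 16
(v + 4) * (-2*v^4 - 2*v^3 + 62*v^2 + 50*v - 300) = -2*v^5 - 10*v^4 + 54*v^3 + 298*v^2 - 100*v - 1200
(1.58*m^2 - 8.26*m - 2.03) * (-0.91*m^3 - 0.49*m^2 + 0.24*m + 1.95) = -1.4378*m^5 + 6.7424*m^4 + 6.2739*m^3 + 2.0933*m^2 - 16.5942*m - 3.9585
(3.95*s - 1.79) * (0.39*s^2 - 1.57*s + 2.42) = 1.5405*s^3 - 6.8996*s^2 + 12.3693*s - 4.3318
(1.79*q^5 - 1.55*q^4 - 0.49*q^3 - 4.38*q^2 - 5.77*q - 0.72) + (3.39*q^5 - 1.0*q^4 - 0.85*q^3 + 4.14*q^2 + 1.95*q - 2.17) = 5.18*q^5 - 2.55*q^4 - 1.34*q^3 - 0.24*q^2 - 3.82*q - 2.89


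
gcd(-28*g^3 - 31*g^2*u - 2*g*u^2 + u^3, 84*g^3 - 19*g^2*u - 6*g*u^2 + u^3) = -28*g^2 - 3*g*u + u^2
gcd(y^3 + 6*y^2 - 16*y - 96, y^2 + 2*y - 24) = y^2 + 2*y - 24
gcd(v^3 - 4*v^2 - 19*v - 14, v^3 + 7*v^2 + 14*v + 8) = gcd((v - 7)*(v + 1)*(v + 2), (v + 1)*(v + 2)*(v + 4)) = v^2 + 3*v + 2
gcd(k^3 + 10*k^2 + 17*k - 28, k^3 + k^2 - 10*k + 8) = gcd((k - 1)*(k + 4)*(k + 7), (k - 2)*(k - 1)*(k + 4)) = k^2 + 3*k - 4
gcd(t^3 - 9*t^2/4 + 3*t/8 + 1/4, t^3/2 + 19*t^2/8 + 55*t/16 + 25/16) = 1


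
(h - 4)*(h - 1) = h^2 - 5*h + 4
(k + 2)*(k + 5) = k^2 + 7*k + 10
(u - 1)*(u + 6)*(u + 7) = u^3 + 12*u^2 + 29*u - 42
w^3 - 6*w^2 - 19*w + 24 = (w - 8)*(w - 1)*(w + 3)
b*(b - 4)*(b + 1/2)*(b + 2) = b^4 - 3*b^3/2 - 9*b^2 - 4*b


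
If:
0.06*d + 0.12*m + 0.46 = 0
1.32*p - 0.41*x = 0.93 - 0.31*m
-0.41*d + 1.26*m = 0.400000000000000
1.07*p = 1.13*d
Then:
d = -5.03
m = -1.32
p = -5.31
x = -20.36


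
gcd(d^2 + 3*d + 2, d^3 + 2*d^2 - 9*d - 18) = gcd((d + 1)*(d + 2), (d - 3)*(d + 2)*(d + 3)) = d + 2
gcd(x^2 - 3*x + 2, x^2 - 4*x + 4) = x - 2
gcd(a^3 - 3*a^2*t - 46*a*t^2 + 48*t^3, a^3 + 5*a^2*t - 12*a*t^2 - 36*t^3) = a + 6*t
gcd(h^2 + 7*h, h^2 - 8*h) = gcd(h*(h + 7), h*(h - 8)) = h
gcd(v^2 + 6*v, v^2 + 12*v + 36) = v + 6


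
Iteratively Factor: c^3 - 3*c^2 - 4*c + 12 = (c - 2)*(c^2 - c - 6) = (c - 3)*(c - 2)*(c + 2)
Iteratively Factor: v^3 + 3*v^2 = (v)*(v^2 + 3*v) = v^2*(v + 3)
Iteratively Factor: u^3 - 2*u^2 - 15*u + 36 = (u - 3)*(u^2 + u - 12) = (u - 3)*(u + 4)*(u - 3)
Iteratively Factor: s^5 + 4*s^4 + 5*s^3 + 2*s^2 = (s)*(s^4 + 4*s^3 + 5*s^2 + 2*s) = s*(s + 1)*(s^3 + 3*s^2 + 2*s) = s*(s + 1)*(s + 2)*(s^2 + s) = s*(s + 1)^2*(s + 2)*(s)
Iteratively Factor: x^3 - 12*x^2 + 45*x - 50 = (x - 5)*(x^2 - 7*x + 10) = (x - 5)^2*(x - 2)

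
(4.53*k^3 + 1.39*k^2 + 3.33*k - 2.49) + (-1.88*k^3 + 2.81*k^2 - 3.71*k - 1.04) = 2.65*k^3 + 4.2*k^2 - 0.38*k - 3.53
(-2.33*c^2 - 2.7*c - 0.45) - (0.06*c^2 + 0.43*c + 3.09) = -2.39*c^2 - 3.13*c - 3.54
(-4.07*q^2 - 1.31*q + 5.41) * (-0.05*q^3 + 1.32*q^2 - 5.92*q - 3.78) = 0.2035*q^5 - 5.3069*q^4 + 22.0947*q^3 + 30.281*q^2 - 27.0754*q - 20.4498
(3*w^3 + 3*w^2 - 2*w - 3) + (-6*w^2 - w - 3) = 3*w^3 - 3*w^2 - 3*w - 6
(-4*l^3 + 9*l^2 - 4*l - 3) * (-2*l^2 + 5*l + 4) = 8*l^5 - 38*l^4 + 37*l^3 + 22*l^2 - 31*l - 12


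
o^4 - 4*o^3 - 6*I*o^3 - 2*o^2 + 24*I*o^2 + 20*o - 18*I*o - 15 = (o - 3)*(o - 1)*(o - 5*I)*(o - I)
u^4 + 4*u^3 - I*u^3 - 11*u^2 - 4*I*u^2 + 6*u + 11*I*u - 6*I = (u - 1)^2*(u + 6)*(u - I)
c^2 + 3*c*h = c*(c + 3*h)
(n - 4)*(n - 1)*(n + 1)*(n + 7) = n^4 + 3*n^3 - 29*n^2 - 3*n + 28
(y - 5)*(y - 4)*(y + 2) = y^3 - 7*y^2 + 2*y + 40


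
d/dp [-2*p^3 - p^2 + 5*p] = -6*p^2 - 2*p + 5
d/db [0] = 0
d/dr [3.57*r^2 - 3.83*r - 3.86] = 7.14*r - 3.83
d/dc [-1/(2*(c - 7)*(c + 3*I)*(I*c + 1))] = (I*(c - 7)*(c + 3*I) + (c - 7)*(I*c + 1) + (c + 3*I)*(I*c + 1))/(2*(c - 7)^2*(c + 3*I)^2*(I*c + 1)^2)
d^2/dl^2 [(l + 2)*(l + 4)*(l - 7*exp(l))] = -7*l^2*exp(l) - 70*l*exp(l) + 6*l - 154*exp(l) + 12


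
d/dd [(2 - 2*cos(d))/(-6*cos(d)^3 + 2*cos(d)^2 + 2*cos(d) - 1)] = 8*(12*cos(d)^3 - 20*cos(d)^2 + 4*cos(d) + 1)*sin(d)/(5*cos(d) - 2*cos(2*d) + 3*cos(3*d))^2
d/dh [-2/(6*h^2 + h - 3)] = 2*(12*h + 1)/(6*h^2 + h - 3)^2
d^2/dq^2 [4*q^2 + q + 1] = 8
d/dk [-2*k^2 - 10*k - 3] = -4*k - 10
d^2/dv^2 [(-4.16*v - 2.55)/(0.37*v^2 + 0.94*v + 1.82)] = (-(0.74*v + 0.94)*(1.48*v + 1.88)*(4.16*v + 2.55) + (9.2352*v + 9.7078)*(0.37*v^2 + 0.94*v + 1.82))/(0.37*v^2 + 0.94*v + 1.82)^3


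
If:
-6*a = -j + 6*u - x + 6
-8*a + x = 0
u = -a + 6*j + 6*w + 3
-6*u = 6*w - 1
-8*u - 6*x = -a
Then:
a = 320/1467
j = -3118/1467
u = -1880/1467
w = 4249/2934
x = 2560/1467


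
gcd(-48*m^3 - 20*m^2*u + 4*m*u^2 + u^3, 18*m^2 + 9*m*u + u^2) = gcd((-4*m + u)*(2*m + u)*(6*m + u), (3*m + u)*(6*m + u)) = 6*m + u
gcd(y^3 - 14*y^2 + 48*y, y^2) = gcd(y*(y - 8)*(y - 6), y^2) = y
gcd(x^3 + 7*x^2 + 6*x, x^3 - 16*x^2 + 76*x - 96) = 1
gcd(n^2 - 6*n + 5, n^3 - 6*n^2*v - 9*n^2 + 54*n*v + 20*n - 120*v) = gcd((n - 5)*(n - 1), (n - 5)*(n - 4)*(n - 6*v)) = n - 5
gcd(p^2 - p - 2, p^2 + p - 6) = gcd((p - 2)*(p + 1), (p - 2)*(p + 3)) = p - 2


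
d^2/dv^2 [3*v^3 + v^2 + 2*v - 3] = 18*v + 2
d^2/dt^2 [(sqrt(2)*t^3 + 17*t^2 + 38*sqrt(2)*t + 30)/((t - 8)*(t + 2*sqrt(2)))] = 4*(52*t^3 + 38*sqrt(2)*t^3 + 429*t^2 + 312*sqrt(2)*t^2 + 858*sqrt(2)*t + 1464*t + 568 + 976*sqrt(2))/(t^6 - 24*t^5 + 6*sqrt(2)*t^5 - 144*sqrt(2)*t^4 + 216*t^4 - 1088*t^3 + 1168*sqrt(2)*t^3 - 3456*sqrt(2)*t^2 + 4608*t^2 - 12288*t + 3072*sqrt(2)*t - 8192*sqrt(2))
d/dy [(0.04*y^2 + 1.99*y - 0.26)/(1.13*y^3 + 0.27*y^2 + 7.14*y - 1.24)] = (-0.0452*y^4 - 4.4974*y^3 + 0.6297*y^2 + 0.0411999999999999*y - 0.6112)/(1.2769*y^6 + 0.6102*y^5 + 16.2093*y^4 + 1.0532*y^3 + 50.31*y^2 - 17.7072*y + 1.5376)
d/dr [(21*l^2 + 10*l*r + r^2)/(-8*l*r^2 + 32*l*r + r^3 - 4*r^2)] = (-2*r*(5*l + r)*(8*l*r - 32*l - r^2 + 4*r) + (21*l^2 + 10*l*r + r^2)*(16*l*r - 32*l - 3*r^2 + 8*r))/(r^2*(8*l*r - 32*l - r^2 + 4*r)^2)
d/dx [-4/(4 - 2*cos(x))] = 2*sin(x)/(cos(x) - 2)^2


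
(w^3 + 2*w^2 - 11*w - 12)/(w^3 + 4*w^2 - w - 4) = (w - 3)/(w - 1)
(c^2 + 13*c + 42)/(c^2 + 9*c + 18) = (c + 7)/(c + 3)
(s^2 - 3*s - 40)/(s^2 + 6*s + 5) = (s - 8)/(s + 1)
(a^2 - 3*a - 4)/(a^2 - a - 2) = (a - 4)/(a - 2)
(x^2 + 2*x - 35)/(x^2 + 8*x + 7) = (x - 5)/(x + 1)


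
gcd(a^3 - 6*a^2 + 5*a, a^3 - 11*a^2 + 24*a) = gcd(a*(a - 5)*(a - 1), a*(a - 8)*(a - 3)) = a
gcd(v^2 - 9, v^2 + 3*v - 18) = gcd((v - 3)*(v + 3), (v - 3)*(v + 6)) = v - 3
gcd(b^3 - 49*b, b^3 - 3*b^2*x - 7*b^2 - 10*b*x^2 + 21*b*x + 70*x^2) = b - 7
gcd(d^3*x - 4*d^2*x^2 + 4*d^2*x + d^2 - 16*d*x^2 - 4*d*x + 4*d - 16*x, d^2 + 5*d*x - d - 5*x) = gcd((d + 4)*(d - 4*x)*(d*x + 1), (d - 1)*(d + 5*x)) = 1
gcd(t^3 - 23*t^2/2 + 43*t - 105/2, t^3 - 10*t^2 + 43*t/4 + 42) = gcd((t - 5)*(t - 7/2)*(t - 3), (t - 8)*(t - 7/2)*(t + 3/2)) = t - 7/2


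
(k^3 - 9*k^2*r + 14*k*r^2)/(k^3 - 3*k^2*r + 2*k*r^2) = (-k + 7*r)/(-k + r)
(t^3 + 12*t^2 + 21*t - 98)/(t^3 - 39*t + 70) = (t + 7)/(t - 5)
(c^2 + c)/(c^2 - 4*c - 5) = c/(c - 5)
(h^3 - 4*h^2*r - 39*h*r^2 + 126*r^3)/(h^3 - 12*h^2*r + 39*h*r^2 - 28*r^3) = (h^2 + 3*h*r - 18*r^2)/(h^2 - 5*h*r + 4*r^2)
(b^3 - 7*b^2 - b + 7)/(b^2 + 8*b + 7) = (b^2 - 8*b + 7)/(b + 7)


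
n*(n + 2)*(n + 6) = n^3 + 8*n^2 + 12*n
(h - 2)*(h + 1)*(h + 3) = h^3 + 2*h^2 - 5*h - 6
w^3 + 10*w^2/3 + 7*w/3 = w*(w + 1)*(w + 7/3)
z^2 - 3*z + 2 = (z - 2)*(z - 1)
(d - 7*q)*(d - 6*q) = d^2 - 13*d*q + 42*q^2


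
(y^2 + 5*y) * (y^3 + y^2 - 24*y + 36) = y^5 + 6*y^4 - 19*y^3 - 84*y^2 + 180*y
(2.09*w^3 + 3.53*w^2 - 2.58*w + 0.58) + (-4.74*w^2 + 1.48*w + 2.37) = 2.09*w^3 - 1.21*w^2 - 1.1*w + 2.95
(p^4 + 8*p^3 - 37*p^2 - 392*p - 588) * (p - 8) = p^5 - 101*p^3 - 96*p^2 + 2548*p + 4704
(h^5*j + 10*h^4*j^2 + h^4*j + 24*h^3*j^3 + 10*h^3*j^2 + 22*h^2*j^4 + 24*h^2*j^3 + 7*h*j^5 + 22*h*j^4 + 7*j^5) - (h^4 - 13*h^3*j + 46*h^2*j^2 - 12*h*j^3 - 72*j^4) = h^5*j + 10*h^4*j^2 + h^4*j - h^4 + 24*h^3*j^3 + 10*h^3*j^2 + 13*h^3*j + 22*h^2*j^4 + 24*h^2*j^3 - 46*h^2*j^2 + 7*h*j^5 + 22*h*j^4 + 12*h*j^3 + 7*j^5 + 72*j^4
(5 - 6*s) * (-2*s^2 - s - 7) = 12*s^3 - 4*s^2 + 37*s - 35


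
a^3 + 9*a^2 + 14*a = a*(a + 2)*(a + 7)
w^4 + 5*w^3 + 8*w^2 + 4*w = w*(w + 1)*(w + 2)^2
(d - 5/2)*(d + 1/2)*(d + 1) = d^3 - d^2 - 13*d/4 - 5/4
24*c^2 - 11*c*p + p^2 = (-8*c + p)*(-3*c + p)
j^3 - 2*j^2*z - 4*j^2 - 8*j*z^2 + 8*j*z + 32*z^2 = (j - 4)*(j - 4*z)*(j + 2*z)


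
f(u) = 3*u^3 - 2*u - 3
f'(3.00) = 79.00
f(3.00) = 72.00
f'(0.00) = -2.00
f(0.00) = -3.00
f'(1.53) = 19.07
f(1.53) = 4.68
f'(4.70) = 196.81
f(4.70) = 299.07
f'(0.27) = -1.34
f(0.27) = -3.48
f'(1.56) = 19.90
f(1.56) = 5.27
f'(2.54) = 56.06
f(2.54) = 41.08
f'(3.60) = 114.64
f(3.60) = 129.77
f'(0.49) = 0.16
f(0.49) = -3.63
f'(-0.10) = -1.91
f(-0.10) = -2.80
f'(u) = 9*u^2 - 2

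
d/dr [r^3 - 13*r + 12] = 3*r^2 - 13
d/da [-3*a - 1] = -3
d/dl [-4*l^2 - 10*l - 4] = -8*l - 10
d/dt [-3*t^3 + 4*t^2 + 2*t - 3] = -9*t^2 + 8*t + 2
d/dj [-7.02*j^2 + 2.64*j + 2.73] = 2.64 - 14.04*j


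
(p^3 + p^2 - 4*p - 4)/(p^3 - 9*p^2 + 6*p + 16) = (p + 2)/(p - 8)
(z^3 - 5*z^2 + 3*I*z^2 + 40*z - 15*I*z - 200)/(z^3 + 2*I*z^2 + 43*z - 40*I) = (z - 5)/(z - I)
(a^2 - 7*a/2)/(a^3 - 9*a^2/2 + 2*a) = (2*a - 7)/(2*a^2 - 9*a + 4)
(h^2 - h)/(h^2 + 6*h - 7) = h/(h + 7)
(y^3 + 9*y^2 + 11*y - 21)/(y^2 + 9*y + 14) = (y^2 + 2*y - 3)/(y + 2)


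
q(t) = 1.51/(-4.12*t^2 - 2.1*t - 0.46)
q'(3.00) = 0.02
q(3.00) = -0.03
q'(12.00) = 0.00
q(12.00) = -0.00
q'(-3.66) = -0.02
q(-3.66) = -0.03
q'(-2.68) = -0.05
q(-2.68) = -0.06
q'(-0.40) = -23.17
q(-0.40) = -5.41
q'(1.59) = 0.11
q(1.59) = -0.11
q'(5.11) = 0.00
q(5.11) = -0.01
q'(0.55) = 1.22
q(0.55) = -0.53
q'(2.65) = 0.03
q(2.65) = -0.04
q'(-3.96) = -0.01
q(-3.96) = -0.03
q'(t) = 1.51*(8.24*t + 2.1)/(-4.12*t^2 - 2.1*t - 0.46)^2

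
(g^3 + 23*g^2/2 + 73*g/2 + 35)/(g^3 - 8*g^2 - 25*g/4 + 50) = 2*(g^2 + 9*g + 14)/(2*g^2 - 21*g + 40)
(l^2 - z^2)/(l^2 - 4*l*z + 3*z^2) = (-l - z)/(-l + 3*z)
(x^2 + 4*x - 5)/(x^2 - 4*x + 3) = (x + 5)/(x - 3)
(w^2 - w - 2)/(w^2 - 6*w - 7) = (w - 2)/(w - 7)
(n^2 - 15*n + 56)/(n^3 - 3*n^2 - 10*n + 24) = (n^2 - 15*n + 56)/(n^3 - 3*n^2 - 10*n + 24)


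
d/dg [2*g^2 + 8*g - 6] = 4*g + 8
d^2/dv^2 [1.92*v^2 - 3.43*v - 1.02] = 3.84000000000000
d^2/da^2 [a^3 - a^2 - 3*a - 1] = 6*a - 2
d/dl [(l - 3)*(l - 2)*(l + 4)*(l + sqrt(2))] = 4*l^3 - 3*l^2 + 3*sqrt(2)*l^2 - 28*l - 2*sqrt(2)*l - 14*sqrt(2) + 24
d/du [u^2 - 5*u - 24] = 2*u - 5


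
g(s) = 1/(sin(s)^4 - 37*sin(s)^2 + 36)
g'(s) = (-4*sin(s)^3*cos(s) + 74*sin(s)*cos(s))/(sin(s)^4 - 37*sin(s)^2 + 36)^2 = 2*(cos(2*s) + 36)*sin(s)*cos(s)/(sin(s)^4 - 37*sin(s)^2 + 36)^2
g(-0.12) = 0.03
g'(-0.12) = -0.01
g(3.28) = 0.03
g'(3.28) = 0.01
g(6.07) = 0.03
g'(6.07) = -0.01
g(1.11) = 0.14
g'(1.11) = 0.58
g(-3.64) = 0.04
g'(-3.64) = -0.04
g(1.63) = 8.16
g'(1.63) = -275.37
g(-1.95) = 0.21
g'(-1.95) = 1.05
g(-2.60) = 0.04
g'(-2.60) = 0.05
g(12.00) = 0.04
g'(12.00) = -0.05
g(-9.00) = 0.03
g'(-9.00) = 0.03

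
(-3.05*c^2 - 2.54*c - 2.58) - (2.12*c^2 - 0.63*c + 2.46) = -5.17*c^2 - 1.91*c - 5.04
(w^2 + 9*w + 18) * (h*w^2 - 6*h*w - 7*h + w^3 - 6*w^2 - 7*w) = h*w^4 + 3*h*w^3 - 43*h*w^2 - 171*h*w - 126*h + w^5 + 3*w^4 - 43*w^3 - 171*w^2 - 126*w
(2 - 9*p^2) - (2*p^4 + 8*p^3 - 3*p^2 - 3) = -2*p^4 - 8*p^3 - 6*p^2 + 5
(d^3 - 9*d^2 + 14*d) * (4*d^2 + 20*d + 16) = 4*d^5 - 16*d^4 - 108*d^3 + 136*d^2 + 224*d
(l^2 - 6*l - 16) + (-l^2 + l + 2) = -5*l - 14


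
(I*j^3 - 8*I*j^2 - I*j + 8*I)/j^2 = I*(j^3 - 8*j^2 - j + 8)/j^2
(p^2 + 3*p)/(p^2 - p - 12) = p/(p - 4)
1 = 1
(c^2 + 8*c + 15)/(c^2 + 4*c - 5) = (c + 3)/(c - 1)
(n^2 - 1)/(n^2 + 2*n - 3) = (n + 1)/(n + 3)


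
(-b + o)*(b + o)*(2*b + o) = -2*b^3 - b^2*o + 2*b*o^2 + o^3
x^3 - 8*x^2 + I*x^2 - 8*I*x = x*(x - 8)*(x + I)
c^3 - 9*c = c*(c - 3)*(c + 3)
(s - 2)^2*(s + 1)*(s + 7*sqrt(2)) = s^4 - 3*s^3 + 7*sqrt(2)*s^3 - 21*sqrt(2)*s^2 + 4*s + 28*sqrt(2)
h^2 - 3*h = h*(h - 3)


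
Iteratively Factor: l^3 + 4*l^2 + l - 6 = (l + 2)*(l^2 + 2*l - 3) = (l - 1)*(l + 2)*(l + 3)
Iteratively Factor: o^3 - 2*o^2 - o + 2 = (o + 1)*(o^2 - 3*o + 2) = (o - 2)*(o + 1)*(o - 1)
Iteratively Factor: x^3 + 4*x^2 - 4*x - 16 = (x - 2)*(x^2 + 6*x + 8) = (x - 2)*(x + 2)*(x + 4)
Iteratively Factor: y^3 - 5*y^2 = (y)*(y^2 - 5*y) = y*(y - 5)*(y)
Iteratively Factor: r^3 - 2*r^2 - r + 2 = (r + 1)*(r^2 - 3*r + 2) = (r - 1)*(r + 1)*(r - 2)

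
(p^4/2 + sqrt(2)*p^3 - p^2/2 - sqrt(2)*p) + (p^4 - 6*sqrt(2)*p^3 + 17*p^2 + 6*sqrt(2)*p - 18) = 3*p^4/2 - 5*sqrt(2)*p^3 + 33*p^2/2 + 5*sqrt(2)*p - 18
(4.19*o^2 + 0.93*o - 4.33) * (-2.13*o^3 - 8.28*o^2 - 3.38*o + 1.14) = -8.9247*o^5 - 36.6741*o^4 - 12.6397*o^3 + 37.4856*o^2 + 15.6956*o - 4.9362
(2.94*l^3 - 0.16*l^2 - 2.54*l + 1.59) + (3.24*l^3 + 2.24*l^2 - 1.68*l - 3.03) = 6.18*l^3 + 2.08*l^2 - 4.22*l - 1.44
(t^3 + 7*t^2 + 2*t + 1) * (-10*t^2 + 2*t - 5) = -10*t^5 - 68*t^4 - 11*t^3 - 41*t^2 - 8*t - 5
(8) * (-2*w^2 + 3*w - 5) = -16*w^2 + 24*w - 40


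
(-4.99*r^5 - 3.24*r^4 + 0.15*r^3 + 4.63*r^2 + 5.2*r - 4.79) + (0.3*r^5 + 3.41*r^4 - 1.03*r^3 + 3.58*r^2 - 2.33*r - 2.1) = -4.69*r^5 + 0.17*r^4 - 0.88*r^3 + 8.21*r^2 + 2.87*r - 6.89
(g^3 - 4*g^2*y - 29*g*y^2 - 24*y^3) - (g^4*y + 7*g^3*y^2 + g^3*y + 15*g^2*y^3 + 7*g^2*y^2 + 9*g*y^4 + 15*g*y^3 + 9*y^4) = -g^4*y - 7*g^3*y^2 - g^3*y + g^3 - 15*g^2*y^3 - 7*g^2*y^2 - 4*g^2*y - 9*g*y^4 - 15*g*y^3 - 29*g*y^2 - 9*y^4 - 24*y^3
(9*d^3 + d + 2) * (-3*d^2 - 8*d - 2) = -27*d^5 - 72*d^4 - 21*d^3 - 14*d^2 - 18*d - 4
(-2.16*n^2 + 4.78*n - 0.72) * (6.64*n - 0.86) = -14.3424*n^3 + 33.5968*n^2 - 8.8916*n + 0.6192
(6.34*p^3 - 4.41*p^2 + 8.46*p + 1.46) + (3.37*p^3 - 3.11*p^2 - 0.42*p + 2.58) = 9.71*p^3 - 7.52*p^2 + 8.04*p + 4.04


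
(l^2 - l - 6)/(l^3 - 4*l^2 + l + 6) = (l + 2)/(l^2 - l - 2)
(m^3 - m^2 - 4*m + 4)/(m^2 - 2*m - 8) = (m^2 - 3*m + 2)/(m - 4)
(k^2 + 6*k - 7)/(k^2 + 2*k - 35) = (k - 1)/(k - 5)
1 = 1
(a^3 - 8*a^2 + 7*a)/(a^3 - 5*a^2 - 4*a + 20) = a*(a^2 - 8*a + 7)/(a^3 - 5*a^2 - 4*a + 20)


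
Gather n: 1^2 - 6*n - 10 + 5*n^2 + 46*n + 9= 5*n^2 + 40*n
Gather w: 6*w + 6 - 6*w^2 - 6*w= 6 - 6*w^2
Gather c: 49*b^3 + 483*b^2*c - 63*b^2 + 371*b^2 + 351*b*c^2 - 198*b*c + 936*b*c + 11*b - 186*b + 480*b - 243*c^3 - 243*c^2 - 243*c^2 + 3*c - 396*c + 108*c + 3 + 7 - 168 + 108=49*b^3 + 308*b^2 + 305*b - 243*c^3 + c^2*(351*b - 486) + c*(483*b^2 + 738*b - 285) - 50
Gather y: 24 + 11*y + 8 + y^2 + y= y^2 + 12*y + 32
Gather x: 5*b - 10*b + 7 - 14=-5*b - 7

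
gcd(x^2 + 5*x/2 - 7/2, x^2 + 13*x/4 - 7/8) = x + 7/2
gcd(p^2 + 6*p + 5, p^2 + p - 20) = p + 5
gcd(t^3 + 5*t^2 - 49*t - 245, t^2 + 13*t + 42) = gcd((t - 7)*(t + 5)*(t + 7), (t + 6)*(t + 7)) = t + 7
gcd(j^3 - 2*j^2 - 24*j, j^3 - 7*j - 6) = 1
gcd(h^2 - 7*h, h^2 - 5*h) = h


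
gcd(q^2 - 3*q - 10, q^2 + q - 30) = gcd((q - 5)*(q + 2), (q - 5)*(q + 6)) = q - 5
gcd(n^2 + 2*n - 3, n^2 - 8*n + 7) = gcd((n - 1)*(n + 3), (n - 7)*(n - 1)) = n - 1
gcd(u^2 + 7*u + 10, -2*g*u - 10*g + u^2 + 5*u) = u + 5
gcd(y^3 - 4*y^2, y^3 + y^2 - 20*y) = y^2 - 4*y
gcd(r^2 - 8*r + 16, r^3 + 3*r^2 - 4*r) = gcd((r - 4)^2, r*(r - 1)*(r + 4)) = 1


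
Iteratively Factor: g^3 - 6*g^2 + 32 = (g + 2)*(g^2 - 8*g + 16) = (g - 4)*(g + 2)*(g - 4)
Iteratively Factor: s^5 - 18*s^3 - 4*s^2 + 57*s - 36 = (s - 1)*(s^4 + s^3 - 17*s^2 - 21*s + 36) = (s - 4)*(s - 1)*(s^3 + 5*s^2 + 3*s - 9) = (s - 4)*(s - 1)*(s + 3)*(s^2 + 2*s - 3) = (s - 4)*(s - 1)*(s + 3)^2*(s - 1)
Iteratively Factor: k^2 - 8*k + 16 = (k - 4)*(k - 4)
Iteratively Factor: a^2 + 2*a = (a)*(a + 2)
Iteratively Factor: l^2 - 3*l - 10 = (l + 2)*(l - 5)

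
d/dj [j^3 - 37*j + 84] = 3*j^2 - 37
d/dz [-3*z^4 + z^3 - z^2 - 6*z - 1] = -12*z^3 + 3*z^2 - 2*z - 6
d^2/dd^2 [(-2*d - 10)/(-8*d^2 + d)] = 4*(64*d^3 + 960*d^2 - 120*d + 5)/(d^3*(512*d^3 - 192*d^2 + 24*d - 1))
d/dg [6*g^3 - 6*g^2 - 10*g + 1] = 18*g^2 - 12*g - 10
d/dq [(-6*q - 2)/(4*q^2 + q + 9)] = 4*(6*q^2 + 4*q - 13)/(16*q^4 + 8*q^3 + 73*q^2 + 18*q + 81)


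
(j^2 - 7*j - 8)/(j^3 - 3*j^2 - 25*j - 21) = (j - 8)/(j^2 - 4*j - 21)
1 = 1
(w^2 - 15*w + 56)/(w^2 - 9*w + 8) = (w - 7)/(w - 1)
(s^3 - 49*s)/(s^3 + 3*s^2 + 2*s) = (s^2 - 49)/(s^2 + 3*s + 2)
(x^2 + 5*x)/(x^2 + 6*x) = (x + 5)/(x + 6)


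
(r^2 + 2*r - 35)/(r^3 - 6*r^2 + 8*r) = (r^2 + 2*r - 35)/(r*(r^2 - 6*r + 8))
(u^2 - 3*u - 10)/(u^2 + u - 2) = (u - 5)/(u - 1)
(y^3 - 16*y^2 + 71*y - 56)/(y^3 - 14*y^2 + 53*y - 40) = (y - 7)/(y - 5)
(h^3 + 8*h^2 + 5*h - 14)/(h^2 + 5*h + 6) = (h^2 + 6*h - 7)/(h + 3)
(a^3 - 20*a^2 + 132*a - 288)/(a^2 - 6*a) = a - 14 + 48/a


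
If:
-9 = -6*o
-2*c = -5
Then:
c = 5/2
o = 3/2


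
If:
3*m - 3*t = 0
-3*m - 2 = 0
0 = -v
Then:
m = -2/3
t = -2/3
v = 0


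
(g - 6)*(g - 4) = g^2 - 10*g + 24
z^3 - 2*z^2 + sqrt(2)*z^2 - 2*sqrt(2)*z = z*(z - 2)*(z + sqrt(2))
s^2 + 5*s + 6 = (s + 2)*(s + 3)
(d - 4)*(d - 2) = d^2 - 6*d + 8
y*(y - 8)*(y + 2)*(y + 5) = y^4 - y^3 - 46*y^2 - 80*y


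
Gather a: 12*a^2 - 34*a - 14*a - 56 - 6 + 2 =12*a^2 - 48*a - 60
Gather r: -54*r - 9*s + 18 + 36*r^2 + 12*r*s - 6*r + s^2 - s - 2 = 36*r^2 + r*(12*s - 60) + s^2 - 10*s + 16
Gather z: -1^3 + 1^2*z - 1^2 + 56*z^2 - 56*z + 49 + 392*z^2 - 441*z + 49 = 448*z^2 - 496*z + 96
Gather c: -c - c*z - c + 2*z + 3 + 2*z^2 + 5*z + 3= c*(-z - 2) + 2*z^2 + 7*z + 6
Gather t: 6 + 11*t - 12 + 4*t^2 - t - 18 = 4*t^2 + 10*t - 24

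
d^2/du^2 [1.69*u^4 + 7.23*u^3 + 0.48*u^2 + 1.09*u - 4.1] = 20.28*u^2 + 43.38*u + 0.96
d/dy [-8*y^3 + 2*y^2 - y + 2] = -24*y^2 + 4*y - 1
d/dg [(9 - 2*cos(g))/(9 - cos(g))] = 9*sin(g)/(cos(g) - 9)^2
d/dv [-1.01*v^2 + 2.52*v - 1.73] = 2.52 - 2.02*v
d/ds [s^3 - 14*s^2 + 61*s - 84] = 3*s^2 - 28*s + 61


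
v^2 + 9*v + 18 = (v + 3)*(v + 6)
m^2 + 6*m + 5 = (m + 1)*(m + 5)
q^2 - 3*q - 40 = (q - 8)*(q + 5)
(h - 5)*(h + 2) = h^2 - 3*h - 10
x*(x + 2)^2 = x^3 + 4*x^2 + 4*x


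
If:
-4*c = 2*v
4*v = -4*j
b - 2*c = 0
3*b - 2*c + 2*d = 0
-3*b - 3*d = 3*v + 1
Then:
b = 1/3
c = 1/6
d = -1/3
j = 1/3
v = -1/3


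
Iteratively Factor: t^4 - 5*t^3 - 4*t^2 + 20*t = (t)*(t^3 - 5*t^2 - 4*t + 20) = t*(t + 2)*(t^2 - 7*t + 10) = t*(t - 5)*(t + 2)*(t - 2)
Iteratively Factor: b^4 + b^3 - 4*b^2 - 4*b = (b - 2)*(b^3 + 3*b^2 + 2*b) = (b - 2)*(b + 1)*(b^2 + 2*b) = b*(b - 2)*(b + 1)*(b + 2)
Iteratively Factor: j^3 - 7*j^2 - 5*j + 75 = (j + 3)*(j^2 - 10*j + 25) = (j - 5)*(j + 3)*(j - 5)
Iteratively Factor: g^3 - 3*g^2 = (g)*(g^2 - 3*g) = g^2*(g - 3)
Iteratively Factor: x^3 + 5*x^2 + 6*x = (x + 3)*(x^2 + 2*x) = x*(x + 3)*(x + 2)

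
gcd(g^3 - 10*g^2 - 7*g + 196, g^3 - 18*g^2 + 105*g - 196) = g^2 - 14*g + 49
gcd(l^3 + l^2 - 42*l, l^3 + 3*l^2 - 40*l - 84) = l^2 + l - 42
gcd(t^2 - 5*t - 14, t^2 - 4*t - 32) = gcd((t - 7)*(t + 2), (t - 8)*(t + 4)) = 1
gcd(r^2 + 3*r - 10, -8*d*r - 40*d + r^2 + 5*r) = r + 5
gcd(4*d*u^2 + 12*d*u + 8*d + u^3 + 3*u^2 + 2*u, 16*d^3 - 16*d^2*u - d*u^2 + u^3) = 4*d + u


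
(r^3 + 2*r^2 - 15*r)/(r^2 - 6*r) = (r^2 + 2*r - 15)/(r - 6)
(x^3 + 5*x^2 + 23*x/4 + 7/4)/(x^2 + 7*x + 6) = (x^2 + 4*x + 7/4)/(x + 6)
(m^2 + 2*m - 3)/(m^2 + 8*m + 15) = (m - 1)/(m + 5)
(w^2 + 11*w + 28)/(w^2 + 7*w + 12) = (w + 7)/(w + 3)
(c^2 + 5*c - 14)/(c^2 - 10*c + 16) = (c + 7)/(c - 8)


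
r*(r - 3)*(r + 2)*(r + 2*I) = r^4 - r^3 + 2*I*r^3 - 6*r^2 - 2*I*r^2 - 12*I*r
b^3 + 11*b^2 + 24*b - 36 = (b - 1)*(b + 6)^2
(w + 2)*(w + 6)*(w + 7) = w^3 + 15*w^2 + 68*w + 84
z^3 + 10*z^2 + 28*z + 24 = (z + 2)^2*(z + 6)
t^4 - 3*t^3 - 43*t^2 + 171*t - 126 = (t - 6)*(t - 3)*(t - 1)*(t + 7)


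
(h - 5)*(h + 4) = h^2 - h - 20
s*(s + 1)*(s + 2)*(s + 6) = s^4 + 9*s^3 + 20*s^2 + 12*s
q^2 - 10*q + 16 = (q - 8)*(q - 2)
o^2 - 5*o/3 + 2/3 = (o - 1)*(o - 2/3)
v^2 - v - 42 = (v - 7)*(v + 6)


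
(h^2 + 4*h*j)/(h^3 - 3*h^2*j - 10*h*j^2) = (h + 4*j)/(h^2 - 3*h*j - 10*j^2)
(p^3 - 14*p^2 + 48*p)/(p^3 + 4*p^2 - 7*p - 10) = p*(p^2 - 14*p + 48)/(p^3 + 4*p^2 - 7*p - 10)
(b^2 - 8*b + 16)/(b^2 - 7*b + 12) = (b - 4)/(b - 3)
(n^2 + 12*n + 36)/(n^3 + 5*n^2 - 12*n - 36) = (n + 6)/(n^2 - n - 6)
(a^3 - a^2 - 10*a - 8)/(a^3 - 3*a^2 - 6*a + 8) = (a + 1)/(a - 1)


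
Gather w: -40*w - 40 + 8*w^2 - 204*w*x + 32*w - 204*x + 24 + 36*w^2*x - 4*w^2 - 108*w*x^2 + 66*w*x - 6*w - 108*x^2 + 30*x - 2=w^2*(36*x + 4) + w*(-108*x^2 - 138*x - 14) - 108*x^2 - 174*x - 18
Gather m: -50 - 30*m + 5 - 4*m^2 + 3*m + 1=-4*m^2 - 27*m - 44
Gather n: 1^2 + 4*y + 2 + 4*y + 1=8*y + 4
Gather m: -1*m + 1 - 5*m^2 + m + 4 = 5 - 5*m^2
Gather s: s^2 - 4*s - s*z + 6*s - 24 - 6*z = s^2 + s*(2 - z) - 6*z - 24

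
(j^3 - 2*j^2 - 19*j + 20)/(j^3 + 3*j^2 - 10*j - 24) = (j^2 - 6*j + 5)/(j^2 - j - 6)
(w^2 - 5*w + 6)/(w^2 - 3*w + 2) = (w - 3)/(w - 1)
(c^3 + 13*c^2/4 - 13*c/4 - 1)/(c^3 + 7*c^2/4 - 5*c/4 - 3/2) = (4*c^2 + 17*c + 4)/(4*c^2 + 11*c + 6)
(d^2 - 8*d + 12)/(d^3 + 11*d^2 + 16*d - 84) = (d - 6)/(d^2 + 13*d + 42)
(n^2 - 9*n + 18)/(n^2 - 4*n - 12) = (n - 3)/(n + 2)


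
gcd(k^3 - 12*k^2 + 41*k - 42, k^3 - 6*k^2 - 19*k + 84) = k^2 - 10*k + 21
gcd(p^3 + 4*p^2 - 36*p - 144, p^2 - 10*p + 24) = p - 6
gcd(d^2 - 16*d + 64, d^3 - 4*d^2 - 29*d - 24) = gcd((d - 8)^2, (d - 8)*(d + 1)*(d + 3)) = d - 8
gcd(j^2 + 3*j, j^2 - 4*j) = j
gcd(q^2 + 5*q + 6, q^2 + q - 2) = q + 2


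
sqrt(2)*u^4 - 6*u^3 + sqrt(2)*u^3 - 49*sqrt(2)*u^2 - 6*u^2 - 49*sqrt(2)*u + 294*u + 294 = (u - 7)*(u + 7)*(u - 3*sqrt(2))*(sqrt(2)*u + sqrt(2))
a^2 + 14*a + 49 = (a + 7)^2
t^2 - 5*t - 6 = (t - 6)*(t + 1)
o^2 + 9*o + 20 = (o + 4)*(o + 5)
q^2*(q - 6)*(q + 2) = q^4 - 4*q^3 - 12*q^2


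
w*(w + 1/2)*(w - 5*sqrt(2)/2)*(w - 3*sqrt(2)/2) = w^4 - 4*sqrt(2)*w^3 + w^3/2 - 2*sqrt(2)*w^2 + 15*w^2/2 + 15*w/4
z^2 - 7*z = z*(z - 7)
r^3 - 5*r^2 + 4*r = r*(r - 4)*(r - 1)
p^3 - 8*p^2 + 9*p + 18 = (p - 6)*(p - 3)*(p + 1)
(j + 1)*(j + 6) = j^2 + 7*j + 6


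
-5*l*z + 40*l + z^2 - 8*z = (-5*l + z)*(z - 8)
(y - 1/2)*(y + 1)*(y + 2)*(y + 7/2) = y^4 + 6*y^3 + 37*y^2/4 + 3*y/4 - 7/2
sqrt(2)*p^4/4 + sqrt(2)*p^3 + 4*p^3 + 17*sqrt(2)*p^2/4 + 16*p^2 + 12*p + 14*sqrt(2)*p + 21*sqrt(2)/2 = (p/2 + sqrt(2)/2)*(p + 3)*(p + 7*sqrt(2))*(sqrt(2)*p/2 + sqrt(2)/2)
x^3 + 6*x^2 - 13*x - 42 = (x - 3)*(x + 2)*(x + 7)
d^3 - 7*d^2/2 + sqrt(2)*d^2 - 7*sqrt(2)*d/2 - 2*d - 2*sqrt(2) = (d - 4)*(d + 1/2)*(d + sqrt(2))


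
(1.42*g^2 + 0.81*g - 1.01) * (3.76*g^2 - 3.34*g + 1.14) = 5.3392*g^4 - 1.6972*g^3 - 4.8842*g^2 + 4.2968*g - 1.1514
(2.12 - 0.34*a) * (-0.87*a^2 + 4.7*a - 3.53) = 0.2958*a^3 - 3.4424*a^2 + 11.1642*a - 7.4836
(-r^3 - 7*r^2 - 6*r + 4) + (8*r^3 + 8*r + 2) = 7*r^3 - 7*r^2 + 2*r + 6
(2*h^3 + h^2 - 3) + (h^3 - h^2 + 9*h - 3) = 3*h^3 + 9*h - 6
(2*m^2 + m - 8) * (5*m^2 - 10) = 10*m^4 + 5*m^3 - 60*m^2 - 10*m + 80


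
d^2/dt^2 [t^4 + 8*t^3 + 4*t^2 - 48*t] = 12*t^2 + 48*t + 8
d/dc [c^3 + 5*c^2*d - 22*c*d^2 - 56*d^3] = 3*c^2 + 10*c*d - 22*d^2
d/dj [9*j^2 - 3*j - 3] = 18*j - 3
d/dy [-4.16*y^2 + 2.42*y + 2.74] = 2.42 - 8.32*y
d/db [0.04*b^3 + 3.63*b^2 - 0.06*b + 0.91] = 0.12*b^2 + 7.26*b - 0.06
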